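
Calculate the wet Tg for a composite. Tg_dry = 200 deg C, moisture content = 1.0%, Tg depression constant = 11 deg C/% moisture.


Tg_wet = Tg_dry - k*moisture = 200 - 11*1.0 = 189.0 deg C

189.0 deg C


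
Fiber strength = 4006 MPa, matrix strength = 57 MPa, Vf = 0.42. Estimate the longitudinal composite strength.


sigma_1 = sigma_f*Vf + sigma_m*(1-Vf) = 4006*0.42 + 57*0.58 = 1715.6 MPa

1715.6 MPa


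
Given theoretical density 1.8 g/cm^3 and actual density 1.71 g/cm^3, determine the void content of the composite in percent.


Void% = (rho_theo - rho_actual)/rho_theo * 100 = (1.8 - 1.71)/1.8 * 100 = 5.0%

5.0%


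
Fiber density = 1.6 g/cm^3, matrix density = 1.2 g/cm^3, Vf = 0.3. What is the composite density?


rho_c = rho_f*Vf + rho_m*(1-Vf) = 1.6*0.3 + 1.2*0.7 = 1.32 g/cm^3

1.32 g/cm^3


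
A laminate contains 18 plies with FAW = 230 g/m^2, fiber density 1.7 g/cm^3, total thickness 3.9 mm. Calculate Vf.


Vf = n * FAW / (rho_f * h * 1000) = 18 * 230 / (1.7 * 3.9 * 1000) = 0.6244

0.6244


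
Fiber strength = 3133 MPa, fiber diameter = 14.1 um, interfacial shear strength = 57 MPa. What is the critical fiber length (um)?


Lc = sigma_f * d / (2 * tau_i) = 3133 * 14.1 / (2 * 57) = 387.5 um

387.5 um


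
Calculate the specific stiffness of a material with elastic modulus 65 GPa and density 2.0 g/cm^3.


Specific stiffness = E/rho = 65/2.0 = 32.5 GPa/(g/cm^3)

32.5 GPa/(g/cm^3)


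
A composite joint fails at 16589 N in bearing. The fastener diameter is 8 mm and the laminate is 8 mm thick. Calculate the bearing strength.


sigma_br = F/(d*h) = 16589/(8*8) = 259.2 MPa

259.2 MPa


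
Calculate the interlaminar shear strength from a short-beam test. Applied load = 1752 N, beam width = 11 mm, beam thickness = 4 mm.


ILSS = 3F/(4bh) = 3*1752/(4*11*4) = 29.86 MPa

29.86 MPa


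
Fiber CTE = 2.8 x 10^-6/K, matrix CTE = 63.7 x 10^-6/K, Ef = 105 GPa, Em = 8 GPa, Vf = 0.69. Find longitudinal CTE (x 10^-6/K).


E1 = Ef*Vf + Em*(1-Vf) = 74.93
alpha_1 = (alpha_f*Ef*Vf + alpha_m*Em*(1-Vf))/E1 = 4.82 x 10^-6/K

4.82 x 10^-6/K


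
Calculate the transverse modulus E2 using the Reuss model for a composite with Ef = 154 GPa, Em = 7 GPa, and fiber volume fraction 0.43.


1/E2 = Vf/Ef + (1-Vf)/Em = 0.43/154 + 0.57/7
E2 = 11.87 GPa

11.87 GPa


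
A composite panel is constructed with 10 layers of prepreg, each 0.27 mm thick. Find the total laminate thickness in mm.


h = n * t_ply = 10 * 0.27 = 2.7 mm

2.7 mm


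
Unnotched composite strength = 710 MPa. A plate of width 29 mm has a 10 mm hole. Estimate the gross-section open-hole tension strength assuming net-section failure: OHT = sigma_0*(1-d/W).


OHT = sigma_0*(1-d/W) = 710*(1-10/29) = 465.2 MPa

465.2 MPa


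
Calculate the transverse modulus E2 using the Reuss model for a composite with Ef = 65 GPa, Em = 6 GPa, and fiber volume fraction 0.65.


1/E2 = Vf/Ef + (1-Vf)/Em = 0.65/65 + 0.35/6
E2 = 14.63 GPa

14.63 GPa


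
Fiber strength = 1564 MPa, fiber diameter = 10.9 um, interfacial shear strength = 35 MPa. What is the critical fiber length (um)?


Lc = sigma_f * d / (2 * tau_i) = 1564 * 10.9 / (2 * 35) = 243.5 um

243.5 um


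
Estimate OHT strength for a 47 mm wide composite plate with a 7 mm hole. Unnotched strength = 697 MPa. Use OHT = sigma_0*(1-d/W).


OHT = sigma_0*(1-d/W) = 697*(1-7/47) = 593.2 MPa

593.2 MPa


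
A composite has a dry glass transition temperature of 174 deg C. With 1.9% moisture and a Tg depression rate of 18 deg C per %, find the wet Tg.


Tg_wet = Tg_dry - k*moisture = 174 - 18*1.9 = 139.8 deg C

139.8 deg C


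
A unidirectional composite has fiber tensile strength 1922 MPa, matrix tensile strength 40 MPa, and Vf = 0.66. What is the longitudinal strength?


sigma_1 = sigma_f*Vf + sigma_m*(1-Vf) = 1922*0.66 + 40*0.34 = 1282.1 MPa

1282.1 MPa


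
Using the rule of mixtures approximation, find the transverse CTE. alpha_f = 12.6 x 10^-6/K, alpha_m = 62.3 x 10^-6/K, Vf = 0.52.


alpha_2 = alpha_f*Vf + alpha_m*(1-Vf) = 12.6*0.52 + 62.3*0.48 = 36.5 x 10^-6/K

36.5 x 10^-6/K


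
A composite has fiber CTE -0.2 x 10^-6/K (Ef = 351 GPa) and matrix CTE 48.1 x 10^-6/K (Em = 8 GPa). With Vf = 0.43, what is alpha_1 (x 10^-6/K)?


E1 = Ef*Vf + Em*(1-Vf) = 155.49
alpha_1 = (alpha_f*Ef*Vf + alpha_m*Em*(1-Vf))/E1 = 1.22 x 10^-6/K

1.22 x 10^-6/K


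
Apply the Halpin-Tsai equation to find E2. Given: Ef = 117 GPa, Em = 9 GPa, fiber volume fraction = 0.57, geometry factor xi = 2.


eta = (Ef/Em - 1)/(Ef/Em + xi) = (13.0 - 1)/(13.0 + 2) = 0.8
E2 = Em*(1+xi*eta*Vf)/(1-eta*Vf) = 31.63 GPa

31.63 GPa


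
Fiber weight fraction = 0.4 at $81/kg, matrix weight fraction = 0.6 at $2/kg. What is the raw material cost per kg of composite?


Cost = cost_f*Wf + cost_m*Wm = 81*0.4 + 2*0.6 = $33.6/kg

$33.6/kg


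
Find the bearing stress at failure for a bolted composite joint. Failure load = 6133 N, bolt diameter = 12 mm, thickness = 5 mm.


sigma_br = F/(d*h) = 6133/(12*5) = 102.2 MPa

102.2 MPa


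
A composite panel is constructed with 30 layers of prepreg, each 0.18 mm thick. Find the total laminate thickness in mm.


h = n * t_ply = 30 * 0.18 = 5.4 mm

5.4 mm


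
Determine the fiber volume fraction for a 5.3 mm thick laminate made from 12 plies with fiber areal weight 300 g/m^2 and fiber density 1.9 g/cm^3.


Vf = n * FAW / (rho_f * h * 1000) = 12 * 300 / (1.9 * 5.3 * 1000) = 0.3575

0.3575


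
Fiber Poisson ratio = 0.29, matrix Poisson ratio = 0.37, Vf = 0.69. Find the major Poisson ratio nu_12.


nu_12 = nu_f*Vf + nu_m*(1-Vf) = 0.29*0.69 + 0.37*0.31 = 0.3148

0.3148


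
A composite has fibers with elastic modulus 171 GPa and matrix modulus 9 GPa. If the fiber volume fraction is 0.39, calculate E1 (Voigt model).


E1 = Ef*Vf + Em*(1-Vf) = 171*0.39 + 9*0.61 = 72.18 GPa

72.18 GPa


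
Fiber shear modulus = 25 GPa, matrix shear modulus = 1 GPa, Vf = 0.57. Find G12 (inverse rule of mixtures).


1/G12 = Vf/Gf + (1-Vf)/Gm = 0.57/25 + 0.43/1
G12 = 2.21 GPa

2.21 GPa


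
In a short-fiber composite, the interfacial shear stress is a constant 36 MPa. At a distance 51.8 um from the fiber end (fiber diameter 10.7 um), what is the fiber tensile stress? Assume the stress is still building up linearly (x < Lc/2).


Force balance: sigma_f * (pi*d^2/4) = tau * (pi*d) * x  ->  sigma_f = 4 * tau * x / d
sigma_f = 4 * 36 * 51.8 / 10.7 = 697.1 MPa

697.1 MPa


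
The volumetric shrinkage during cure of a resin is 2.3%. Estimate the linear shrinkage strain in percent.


Linear shrinkage ≈ vol_shrink/3 = 2.3/3 = 0.767%

0.767%


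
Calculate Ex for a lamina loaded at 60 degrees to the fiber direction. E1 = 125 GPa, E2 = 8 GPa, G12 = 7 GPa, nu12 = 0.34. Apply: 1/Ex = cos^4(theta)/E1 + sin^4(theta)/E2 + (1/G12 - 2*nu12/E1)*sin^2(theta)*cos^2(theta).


cos^4(60) = 0.0625, sin^4(60) = 0.5625, sin^2(60)*cos^2(60) = 0.1875
1/G12 - 2*nu12/E1 = 1/7 - 2*0.34/125 = 0.137417 GPa^-1
1/Ex = 0.0625/125 + 0.5625/8 + 0.137417*0.1875 = 0.0965782 GPa^-1
Ex = 10.35 GPa

10.35 GPa


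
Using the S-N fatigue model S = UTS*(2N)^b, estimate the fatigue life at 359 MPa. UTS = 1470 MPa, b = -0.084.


N = 0.5 * (S/UTS)^(1/b) = 0.5 * (359/1470)^(1/-0.084) = 9.7126e+06 cycles

9.7126e+06 cycles


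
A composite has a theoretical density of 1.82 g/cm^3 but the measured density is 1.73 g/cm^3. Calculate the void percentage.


Void% = (rho_theo - rho_actual)/rho_theo * 100 = (1.82 - 1.73)/1.82 * 100 = 4.95%

4.95%


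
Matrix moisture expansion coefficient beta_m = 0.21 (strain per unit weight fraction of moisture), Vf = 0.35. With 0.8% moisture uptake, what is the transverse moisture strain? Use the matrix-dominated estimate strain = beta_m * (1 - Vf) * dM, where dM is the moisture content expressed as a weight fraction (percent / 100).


dM = 0.8/100 = 0.008
strain = beta_m * (1-Vf) * dM = 0.21 * 0.65 * 0.008 = 0.001092

0.001092


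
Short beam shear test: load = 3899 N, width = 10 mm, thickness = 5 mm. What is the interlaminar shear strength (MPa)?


ILSS = 3F/(4bh) = 3*3899/(4*10*5) = 58.49 MPa

58.49 MPa


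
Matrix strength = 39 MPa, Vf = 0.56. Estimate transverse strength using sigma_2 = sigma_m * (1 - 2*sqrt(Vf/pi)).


factor = 1 - 2*sqrt(0.56/pi) = 0.1556
sigma_2 = 39 * 0.1556 = 6.07 MPa

6.07 MPa


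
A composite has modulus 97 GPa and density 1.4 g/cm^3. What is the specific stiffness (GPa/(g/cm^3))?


Specific stiffness = E/rho = 97/1.4 = 69.3 GPa/(g/cm^3)

69.3 GPa/(g/cm^3)


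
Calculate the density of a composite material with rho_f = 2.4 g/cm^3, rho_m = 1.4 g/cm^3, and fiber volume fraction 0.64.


rho_c = rho_f*Vf + rho_m*(1-Vf) = 2.4*0.64 + 1.4*0.36 = 2.04 g/cm^3

2.04 g/cm^3


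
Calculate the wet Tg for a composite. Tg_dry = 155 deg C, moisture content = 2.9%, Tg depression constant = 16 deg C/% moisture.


Tg_wet = Tg_dry - k*moisture = 155 - 16*2.9 = 108.6 deg C

108.6 deg C


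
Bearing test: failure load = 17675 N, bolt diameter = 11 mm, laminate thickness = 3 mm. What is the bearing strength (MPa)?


sigma_br = F/(d*h) = 17675/(11*3) = 535.6 MPa

535.6 MPa


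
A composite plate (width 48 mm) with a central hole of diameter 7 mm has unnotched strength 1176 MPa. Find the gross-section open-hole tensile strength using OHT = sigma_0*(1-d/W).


OHT = sigma_0*(1-d/W) = 1176*(1-7/48) = 1004.5 MPa

1004.5 MPa


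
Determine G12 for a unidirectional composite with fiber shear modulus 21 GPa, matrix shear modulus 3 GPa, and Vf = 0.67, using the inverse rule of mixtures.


1/G12 = Vf/Gf + (1-Vf)/Gm = 0.67/21 + 0.33/3
G12 = 7.05 GPa

7.05 GPa


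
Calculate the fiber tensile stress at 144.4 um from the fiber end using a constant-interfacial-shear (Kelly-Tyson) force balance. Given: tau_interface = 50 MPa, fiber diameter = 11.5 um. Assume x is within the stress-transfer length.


Force balance: sigma_f * (pi*d^2/4) = tau * (pi*d) * x  ->  sigma_f = 4 * tau * x / d
sigma_f = 4 * 50 * 144.4 / 11.5 = 2511.3 MPa

2511.3 MPa


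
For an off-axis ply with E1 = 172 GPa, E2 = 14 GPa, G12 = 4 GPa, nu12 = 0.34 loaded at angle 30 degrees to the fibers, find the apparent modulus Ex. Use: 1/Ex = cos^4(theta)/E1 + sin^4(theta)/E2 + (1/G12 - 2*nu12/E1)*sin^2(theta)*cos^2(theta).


cos^4(30) = 0.5625, sin^4(30) = 0.0625, sin^2(30)*cos^2(30) = 0.1875
1/G12 - 2*nu12/E1 = 1/4 - 2*0.34/172 = 0.246047 GPa^-1
1/Ex = 0.5625/172 + 0.0625/14 + 0.246047*0.1875 = 0.0538684 GPa^-1
Ex = 18.56 GPa

18.56 GPa


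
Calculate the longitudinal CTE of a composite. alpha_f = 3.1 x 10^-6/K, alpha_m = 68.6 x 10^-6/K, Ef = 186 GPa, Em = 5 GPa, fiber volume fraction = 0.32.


E1 = Ef*Vf + Em*(1-Vf) = 62.92
alpha_1 = (alpha_f*Ef*Vf + alpha_m*Em*(1-Vf))/E1 = 6.64 x 10^-6/K

6.64 x 10^-6/K


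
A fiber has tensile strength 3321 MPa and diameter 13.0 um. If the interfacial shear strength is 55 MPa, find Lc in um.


Lc = sigma_f * d / (2 * tau_i) = 3321 * 13.0 / (2 * 55) = 392.5 um

392.5 um


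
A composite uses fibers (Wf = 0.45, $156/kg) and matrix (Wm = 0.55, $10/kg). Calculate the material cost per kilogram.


Cost = cost_f*Wf + cost_m*Wm = 156*0.45 + 10*0.55 = $75.7/kg

$75.7/kg


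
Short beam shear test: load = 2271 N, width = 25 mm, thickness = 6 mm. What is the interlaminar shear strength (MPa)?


ILSS = 3F/(4bh) = 3*2271/(4*25*6) = 11.36 MPa

11.36 MPa


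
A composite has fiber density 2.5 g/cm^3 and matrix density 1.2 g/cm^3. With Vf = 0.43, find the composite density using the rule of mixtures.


rho_c = rho_f*Vf + rho_m*(1-Vf) = 2.5*0.43 + 1.2*0.57 = 1.759 g/cm^3

1.759 g/cm^3


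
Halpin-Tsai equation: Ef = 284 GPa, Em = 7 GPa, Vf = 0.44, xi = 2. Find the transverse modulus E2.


eta = (Ef/Em - 1)/(Ef/Em + xi) = (40.5714 - 1)/(40.5714 + 2) = 0.9295
E2 = Em*(1+xi*eta*Vf)/(1-eta*Vf) = 21.53 GPa

21.53 GPa


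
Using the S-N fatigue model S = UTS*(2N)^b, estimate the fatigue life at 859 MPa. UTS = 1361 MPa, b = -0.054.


N = 0.5 * (S/UTS)^(1/b) = 0.5 * (859/1361)^(1/-0.054) = 2512.8872 cycles

2512.8872 cycles


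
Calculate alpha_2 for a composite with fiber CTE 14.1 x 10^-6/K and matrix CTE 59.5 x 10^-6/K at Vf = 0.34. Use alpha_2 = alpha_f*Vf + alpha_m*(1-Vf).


alpha_2 = alpha_f*Vf + alpha_m*(1-Vf) = 14.1*0.34 + 59.5*0.66 = 44.1 x 10^-6/K

44.1 x 10^-6/K


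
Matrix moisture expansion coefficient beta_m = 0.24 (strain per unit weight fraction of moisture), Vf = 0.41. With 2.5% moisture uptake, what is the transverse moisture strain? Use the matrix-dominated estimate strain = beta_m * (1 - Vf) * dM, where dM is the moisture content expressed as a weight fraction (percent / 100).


dM = 2.5/100 = 0.025
strain = beta_m * (1-Vf) * dM = 0.24 * 0.59 * 0.025 = 0.00354

0.00354


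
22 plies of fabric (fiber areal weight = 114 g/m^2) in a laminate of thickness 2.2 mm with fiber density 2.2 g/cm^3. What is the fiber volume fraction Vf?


Vf = n * FAW / (rho_f * h * 1000) = 22 * 114 / (2.2 * 2.2 * 1000) = 0.5182

0.5182


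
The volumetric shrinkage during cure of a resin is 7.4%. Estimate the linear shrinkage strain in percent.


Linear shrinkage ≈ vol_shrink/3 = 7.4/3 = 2.467%

2.467%


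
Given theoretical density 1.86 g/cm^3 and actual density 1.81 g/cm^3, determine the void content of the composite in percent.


Void% = (rho_theo - rho_actual)/rho_theo * 100 = (1.86 - 1.81)/1.86 * 100 = 2.69%

2.69%


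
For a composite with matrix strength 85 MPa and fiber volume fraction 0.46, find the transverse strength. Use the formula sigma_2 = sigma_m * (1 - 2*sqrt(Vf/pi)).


factor = 1 - 2*sqrt(0.46/pi) = 0.2347
sigma_2 = 85 * 0.2347 = 19.95 MPa

19.95 MPa


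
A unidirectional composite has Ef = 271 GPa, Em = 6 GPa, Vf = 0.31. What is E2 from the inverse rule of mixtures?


1/E2 = Vf/Ef + (1-Vf)/Em = 0.31/271 + 0.69/6
E2 = 8.61 GPa

8.61 GPa


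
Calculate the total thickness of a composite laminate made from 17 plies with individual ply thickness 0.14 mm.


h = n * t_ply = 17 * 0.14 = 2.38 mm

2.38 mm


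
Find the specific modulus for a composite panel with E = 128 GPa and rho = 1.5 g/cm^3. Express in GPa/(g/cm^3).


Specific stiffness = E/rho = 128/1.5 = 85.3 GPa/(g/cm^3)

85.3 GPa/(g/cm^3)


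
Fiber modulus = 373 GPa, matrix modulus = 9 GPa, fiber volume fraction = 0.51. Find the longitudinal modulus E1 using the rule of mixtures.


E1 = Ef*Vf + Em*(1-Vf) = 373*0.51 + 9*0.49 = 194.64 GPa

194.64 GPa


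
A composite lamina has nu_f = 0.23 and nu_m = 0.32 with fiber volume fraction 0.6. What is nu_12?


nu_12 = nu_f*Vf + nu_m*(1-Vf) = 0.23*0.6 + 0.32*0.4 = 0.266

0.266


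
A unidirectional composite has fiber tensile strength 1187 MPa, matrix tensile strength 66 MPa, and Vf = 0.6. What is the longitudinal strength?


sigma_1 = sigma_f*Vf + sigma_m*(1-Vf) = 1187*0.6 + 66*0.4 = 738.6 MPa

738.6 MPa


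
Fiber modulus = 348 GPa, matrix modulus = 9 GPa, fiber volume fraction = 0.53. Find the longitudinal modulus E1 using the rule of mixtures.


E1 = Ef*Vf + Em*(1-Vf) = 348*0.53 + 9*0.47 = 188.67 GPa

188.67 GPa


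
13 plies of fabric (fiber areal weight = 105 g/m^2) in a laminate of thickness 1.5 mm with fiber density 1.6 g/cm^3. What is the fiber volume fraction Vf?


Vf = n * FAW / (rho_f * h * 1000) = 13 * 105 / (1.6 * 1.5 * 1000) = 0.5688

0.5688


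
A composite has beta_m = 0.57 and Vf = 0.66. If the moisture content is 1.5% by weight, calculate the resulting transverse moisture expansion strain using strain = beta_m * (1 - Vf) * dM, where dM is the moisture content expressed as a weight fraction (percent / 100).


dM = 1.5/100 = 0.015
strain = beta_m * (1-Vf) * dM = 0.57 * 0.34 * 0.015 = 0.002907

0.002907


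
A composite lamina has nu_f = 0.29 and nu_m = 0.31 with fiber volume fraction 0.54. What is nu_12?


nu_12 = nu_f*Vf + nu_m*(1-Vf) = 0.29*0.54 + 0.31*0.46 = 0.2992

0.2992


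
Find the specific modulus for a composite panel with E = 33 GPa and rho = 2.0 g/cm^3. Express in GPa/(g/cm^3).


Specific stiffness = E/rho = 33/2.0 = 16.5 GPa/(g/cm^3)

16.5 GPa/(g/cm^3)


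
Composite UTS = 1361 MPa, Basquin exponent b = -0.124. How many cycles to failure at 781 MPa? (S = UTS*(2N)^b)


N = 0.5 * (S/UTS)^(1/b) = 0.5 * (781/1361)^(1/-0.124) = 44.0746 cycles

44.0746 cycles


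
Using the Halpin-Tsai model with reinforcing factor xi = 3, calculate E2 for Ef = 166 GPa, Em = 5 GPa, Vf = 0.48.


eta = (Ef/Em - 1)/(Ef/Em + xi) = (33.2 - 1)/(33.2 + 3) = 0.8895
E2 = Em*(1+xi*eta*Vf)/(1-eta*Vf) = 19.9 GPa

19.9 GPa


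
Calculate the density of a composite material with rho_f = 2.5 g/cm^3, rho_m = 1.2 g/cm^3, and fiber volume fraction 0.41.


rho_c = rho_f*Vf + rho_m*(1-Vf) = 2.5*0.41 + 1.2*0.59 = 1.733 g/cm^3

1.733 g/cm^3


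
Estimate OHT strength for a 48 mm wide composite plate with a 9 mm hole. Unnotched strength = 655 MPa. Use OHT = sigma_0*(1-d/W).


OHT = sigma_0*(1-d/W) = 655*(1-9/48) = 532.2 MPa

532.2 MPa


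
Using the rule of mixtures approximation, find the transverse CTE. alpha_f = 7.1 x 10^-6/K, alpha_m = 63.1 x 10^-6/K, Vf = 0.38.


alpha_2 = alpha_f*Vf + alpha_m*(1-Vf) = 7.1*0.38 + 63.1*0.62 = 41.8 x 10^-6/K

41.8 x 10^-6/K


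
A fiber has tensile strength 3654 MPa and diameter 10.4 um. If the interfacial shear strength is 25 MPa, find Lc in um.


Lc = sigma_f * d / (2 * tau_i) = 3654 * 10.4 / (2 * 25) = 760.0 um

760.0 um


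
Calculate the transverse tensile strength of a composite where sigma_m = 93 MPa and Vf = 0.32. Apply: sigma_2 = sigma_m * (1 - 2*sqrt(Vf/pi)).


factor = 1 - 2*sqrt(0.32/pi) = 0.3617
sigma_2 = 93 * 0.3617 = 33.64 MPa

33.64 MPa


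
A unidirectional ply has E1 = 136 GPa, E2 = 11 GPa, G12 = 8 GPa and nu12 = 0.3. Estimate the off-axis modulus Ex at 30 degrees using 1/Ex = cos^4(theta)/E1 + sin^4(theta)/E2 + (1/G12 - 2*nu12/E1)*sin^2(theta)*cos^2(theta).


cos^4(30) = 0.5625, sin^4(30) = 0.0625, sin^2(30)*cos^2(30) = 0.1875
1/G12 - 2*nu12/E1 = 1/8 - 2*0.3/136 = 0.120588 GPa^-1
1/Ex = 0.5625/136 + 0.0625/11 + 0.120588*0.1875 = 0.0324281 GPa^-1
Ex = 30.84 GPa

30.84 GPa


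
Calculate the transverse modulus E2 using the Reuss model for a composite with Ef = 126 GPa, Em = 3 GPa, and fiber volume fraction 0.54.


1/E2 = Vf/Ef + (1-Vf)/Em = 0.54/126 + 0.46/3
E2 = 6.34 GPa

6.34 GPa


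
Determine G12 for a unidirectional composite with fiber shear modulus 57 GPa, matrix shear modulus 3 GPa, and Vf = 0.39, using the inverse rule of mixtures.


1/G12 = Vf/Gf + (1-Vf)/Gm = 0.39/57 + 0.61/3
G12 = 4.76 GPa

4.76 GPa


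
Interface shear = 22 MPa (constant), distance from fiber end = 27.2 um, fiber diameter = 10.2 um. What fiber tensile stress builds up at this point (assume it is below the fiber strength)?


Force balance: sigma_f * (pi*d^2/4) = tau * (pi*d) * x  ->  sigma_f = 4 * tau * x / d
sigma_f = 4 * 22 * 27.2 / 10.2 = 234.7 MPa

234.7 MPa


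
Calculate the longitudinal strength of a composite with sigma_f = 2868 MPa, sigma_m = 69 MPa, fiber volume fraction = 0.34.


sigma_1 = sigma_f*Vf + sigma_m*(1-Vf) = 2868*0.34 + 69*0.66 = 1020.7 MPa

1020.7 MPa


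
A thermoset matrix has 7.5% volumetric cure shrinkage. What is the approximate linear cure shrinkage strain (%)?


Linear shrinkage ≈ vol_shrink/3 = 7.5/3 = 2.5%

2.5%


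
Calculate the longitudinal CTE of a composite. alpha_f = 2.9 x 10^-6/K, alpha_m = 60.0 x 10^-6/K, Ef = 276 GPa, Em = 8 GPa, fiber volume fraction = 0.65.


E1 = Ef*Vf + Em*(1-Vf) = 182.2
alpha_1 = (alpha_f*Ef*Vf + alpha_m*Em*(1-Vf))/E1 = 3.78 x 10^-6/K

3.78 x 10^-6/K


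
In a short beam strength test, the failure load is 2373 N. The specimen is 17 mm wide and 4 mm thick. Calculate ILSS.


ILSS = 3F/(4bh) = 3*2373/(4*17*4) = 26.17 MPa

26.17 MPa


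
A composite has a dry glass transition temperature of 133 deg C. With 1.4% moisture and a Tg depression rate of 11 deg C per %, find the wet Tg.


Tg_wet = Tg_dry - k*moisture = 133 - 11*1.4 = 117.6 deg C

117.6 deg C


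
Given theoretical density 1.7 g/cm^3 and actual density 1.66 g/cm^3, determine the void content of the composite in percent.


Void% = (rho_theo - rho_actual)/rho_theo * 100 = (1.7 - 1.66)/1.7 * 100 = 2.35%

2.35%


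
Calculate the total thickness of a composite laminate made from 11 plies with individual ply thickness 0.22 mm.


h = n * t_ply = 11 * 0.22 = 2.42 mm

2.42 mm


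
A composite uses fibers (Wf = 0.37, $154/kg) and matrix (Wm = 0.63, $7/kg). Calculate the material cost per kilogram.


Cost = cost_f*Wf + cost_m*Wm = 154*0.37 + 7*0.63 = $61.39/kg

$61.39/kg


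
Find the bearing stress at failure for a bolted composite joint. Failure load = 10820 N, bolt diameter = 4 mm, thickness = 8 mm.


sigma_br = F/(d*h) = 10820/(4*8) = 338.1 MPa

338.1 MPa


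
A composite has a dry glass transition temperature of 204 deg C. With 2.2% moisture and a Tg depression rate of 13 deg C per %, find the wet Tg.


Tg_wet = Tg_dry - k*moisture = 204 - 13*2.2 = 175.4 deg C

175.4 deg C


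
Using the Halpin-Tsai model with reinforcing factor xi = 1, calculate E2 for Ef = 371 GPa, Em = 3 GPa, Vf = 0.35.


eta = (Ef/Em - 1)/(Ef/Em + xi) = (123.6667 - 1)/(123.6667 + 1) = 0.984
E2 = Em*(1+xi*eta*Vf)/(1-eta*Vf) = 6.15 GPa

6.15 GPa


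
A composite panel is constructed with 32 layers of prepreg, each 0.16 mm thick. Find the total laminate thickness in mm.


h = n * t_ply = 32 * 0.16 = 5.12 mm

5.12 mm


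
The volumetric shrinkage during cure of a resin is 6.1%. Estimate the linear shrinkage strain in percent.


Linear shrinkage ≈ vol_shrink/3 = 6.1/3 = 2.033%

2.033%


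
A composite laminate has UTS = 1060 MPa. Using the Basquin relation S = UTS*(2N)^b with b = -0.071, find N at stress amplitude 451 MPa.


N = 0.5 * (S/UTS)^(1/b) = 0.5 * (451/1060)^(1/-0.071) = 84361.3601 cycles

84361.3601 cycles


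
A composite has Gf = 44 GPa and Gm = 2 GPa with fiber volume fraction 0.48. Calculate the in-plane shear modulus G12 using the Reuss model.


1/G12 = Vf/Gf + (1-Vf)/Gm = 0.48/44 + 0.52/2
G12 = 3.69 GPa

3.69 GPa


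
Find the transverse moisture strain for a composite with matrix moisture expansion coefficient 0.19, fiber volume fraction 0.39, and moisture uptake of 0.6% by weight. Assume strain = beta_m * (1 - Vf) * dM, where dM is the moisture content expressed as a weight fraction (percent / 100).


dM = 0.6/100 = 0.006
strain = beta_m * (1-Vf) * dM = 0.19 * 0.61 * 0.006 = 0.0006954

0.0006954


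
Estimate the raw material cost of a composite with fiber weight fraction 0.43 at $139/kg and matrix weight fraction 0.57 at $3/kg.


Cost = cost_f*Wf + cost_m*Wm = 139*0.43 + 3*0.57 = $61.48/kg

$61.48/kg


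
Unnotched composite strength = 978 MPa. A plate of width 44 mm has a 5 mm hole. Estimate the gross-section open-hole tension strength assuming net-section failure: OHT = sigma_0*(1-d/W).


OHT = sigma_0*(1-d/W) = 978*(1-5/44) = 866.9 MPa

866.9 MPa


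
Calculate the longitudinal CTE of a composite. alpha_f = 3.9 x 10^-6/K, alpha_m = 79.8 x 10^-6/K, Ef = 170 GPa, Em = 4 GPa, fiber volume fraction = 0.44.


E1 = Ef*Vf + Em*(1-Vf) = 77.04
alpha_1 = (alpha_f*Ef*Vf + alpha_m*Em*(1-Vf))/E1 = 6.11 x 10^-6/K

6.11 x 10^-6/K


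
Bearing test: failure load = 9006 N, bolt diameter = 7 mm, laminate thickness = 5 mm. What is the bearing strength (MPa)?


sigma_br = F/(d*h) = 9006/(7*5) = 257.3 MPa

257.3 MPa


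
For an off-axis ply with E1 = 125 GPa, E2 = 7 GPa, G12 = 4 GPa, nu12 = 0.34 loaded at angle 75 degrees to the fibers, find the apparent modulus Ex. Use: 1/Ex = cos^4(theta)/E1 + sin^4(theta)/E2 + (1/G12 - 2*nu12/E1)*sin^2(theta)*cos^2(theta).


cos^4(75) = 0.004487, sin^4(75) = 0.870513, sin^2(75)*cos^2(75) = 0.0625
1/G12 - 2*nu12/E1 = 1/4 - 2*0.34/125 = 0.24456 GPa^-1
1/Ex = 0.004487/125 + 0.870513/7 + 0.24456*0.0625 = 0.1396799 GPa^-1
Ex = 7.16 GPa

7.16 GPa


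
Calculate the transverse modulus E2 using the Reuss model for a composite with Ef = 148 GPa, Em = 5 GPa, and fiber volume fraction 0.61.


1/E2 = Vf/Ef + (1-Vf)/Em = 0.61/148 + 0.39/5
E2 = 12.18 GPa

12.18 GPa


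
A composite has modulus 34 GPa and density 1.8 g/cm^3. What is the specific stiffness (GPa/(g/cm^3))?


Specific stiffness = E/rho = 34/1.8 = 18.9 GPa/(g/cm^3)

18.9 GPa/(g/cm^3)


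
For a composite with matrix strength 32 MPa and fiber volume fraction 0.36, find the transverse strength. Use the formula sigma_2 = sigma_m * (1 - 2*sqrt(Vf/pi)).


factor = 1 - 2*sqrt(0.36/pi) = 0.323
sigma_2 = 32 * 0.323 = 10.34 MPa

10.34 MPa


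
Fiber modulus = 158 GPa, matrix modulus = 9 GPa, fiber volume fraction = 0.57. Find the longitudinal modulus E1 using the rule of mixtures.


E1 = Ef*Vf + Em*(1-Vf) = 158*0.57 + 9*0.43 = 93.93 GPa

93.93 GPa


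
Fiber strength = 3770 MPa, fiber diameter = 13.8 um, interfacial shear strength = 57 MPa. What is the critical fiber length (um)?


Lc = sigma_f * d / (2 * tau_i) = 3770 * 13.8 / (2 * 57) = 456.4 um

456.4 um


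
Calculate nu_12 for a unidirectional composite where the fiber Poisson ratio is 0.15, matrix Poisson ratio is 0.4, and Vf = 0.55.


nu_12 = nu_f*Vf + nu_m*(1-Vf) = 0.15*0.55 + 0.4*0.45 = 0.2625

0.2625


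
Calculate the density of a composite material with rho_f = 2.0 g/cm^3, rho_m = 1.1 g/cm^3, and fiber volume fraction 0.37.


rho_c = rho_f*Vf + rho_m*(1-Vf) = 2.0*0.37 + 1.1*0.63 = 1.433 g/cm^3

1.433 g/cm^3


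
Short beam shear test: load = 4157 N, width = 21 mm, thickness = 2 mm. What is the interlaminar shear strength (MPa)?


ILSS = 3F/(4bh) = 3*4157/(4*21*2) = 74.23 MPa

74.23 MPa


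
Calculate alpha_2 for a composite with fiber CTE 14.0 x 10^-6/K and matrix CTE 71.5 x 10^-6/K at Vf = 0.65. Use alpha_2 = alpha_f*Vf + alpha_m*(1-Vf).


alpha_2 = alpha_f*Vf + alpha_m*(1-Vf) = 14.0*0.65 + 71.5*0.35 = 34.1 x 10^-6/K

34.1 x 10^-6/K


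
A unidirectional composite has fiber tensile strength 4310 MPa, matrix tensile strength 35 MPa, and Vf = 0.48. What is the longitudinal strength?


sigma_1 = sigma_f*Vf + sigma_m*(1-Vf) = 4310*0.48 + 35*0.52 = 2087.0 MPa

2087.0 MPa


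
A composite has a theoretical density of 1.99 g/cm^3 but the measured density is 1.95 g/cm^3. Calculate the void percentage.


Void% = (rho_theo - rho_actual)/rho_theo * 100 = (1.99 - 1.95)/1.99 * 100 = 2.01%

2.01%


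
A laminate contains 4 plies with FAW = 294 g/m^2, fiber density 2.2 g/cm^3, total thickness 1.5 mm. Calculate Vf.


Vf = n * FAW / (rho_f * h * 1000) = 4 * 294 / (2.2 * 1.5 * 1000) = 0.3564

0.3564


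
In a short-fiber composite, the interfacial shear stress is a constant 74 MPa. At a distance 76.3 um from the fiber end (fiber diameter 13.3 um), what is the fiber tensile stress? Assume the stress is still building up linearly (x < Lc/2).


Force balance: sigma_f * (pi*d^2/4) = tau * (pi*d) * x  ->  sigma_f = 4 * tau * x / d
sigma_f = 4 * 74 * 76.3 / 13.3 = 1698.1 MPa

1698.1 MPa


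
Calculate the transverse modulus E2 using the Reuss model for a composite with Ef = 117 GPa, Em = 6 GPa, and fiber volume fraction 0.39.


1/E2 = Vf/Ef + (1-Vf)/Em = 0.39/117 + 0.61/6
E2 = 9.52 GPa

9.52 GPa


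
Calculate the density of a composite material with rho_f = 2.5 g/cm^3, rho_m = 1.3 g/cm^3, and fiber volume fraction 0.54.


rho_c = rho_f*Vf + rho_m*(1-Vf) = 2.5*0.54 + 1.3*0.46 = 1.948 g/cm^3

1.948 g/cm^3


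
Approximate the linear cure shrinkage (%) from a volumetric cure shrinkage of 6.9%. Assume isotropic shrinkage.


Linear shrinkage ≈ vol_shrink/3 = 6.9/3 = 2.3%

2.3%


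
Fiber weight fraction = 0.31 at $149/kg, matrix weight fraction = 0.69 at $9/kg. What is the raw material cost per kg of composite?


Cost = cost_f*Wf + cost_m*Wm = 149*0.31 + 9*0.69 = $52.4/kg

$52.4/kg


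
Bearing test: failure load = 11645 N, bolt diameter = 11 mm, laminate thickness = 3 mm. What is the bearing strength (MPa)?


sigma_br = F/(d*h) = 11645/(11*3) = 352.9 MPa

352.9 MPa


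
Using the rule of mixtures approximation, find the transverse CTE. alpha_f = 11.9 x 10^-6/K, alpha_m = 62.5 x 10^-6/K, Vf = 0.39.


alpha_2 = alpha_f*Vf + alpha_m*(1-Vf) = 11.9*0.39 + 62.5*0.61 = 42.8 x 10^-6/K

42.8 x 10^-6/K


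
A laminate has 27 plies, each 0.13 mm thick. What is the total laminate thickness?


h = n * t_ply = 27 * 0.13 = 3.51 mm

3.51 mm


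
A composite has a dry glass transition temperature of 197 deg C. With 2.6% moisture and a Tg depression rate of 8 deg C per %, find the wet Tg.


Tg_wet = Tg_dry - k*moisture = 197 - 8*2.6 = 176.2 deg C

176.2 deg C


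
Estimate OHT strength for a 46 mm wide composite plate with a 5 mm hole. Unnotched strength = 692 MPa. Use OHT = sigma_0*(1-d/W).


OHT = sigma_0*(1-d/W) = 692*(1-5/46) = 616.8 MPa

616.8 MPa


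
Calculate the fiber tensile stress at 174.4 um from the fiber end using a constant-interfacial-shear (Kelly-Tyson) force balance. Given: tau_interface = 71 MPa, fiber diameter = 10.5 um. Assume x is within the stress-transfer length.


Force balance: sigma_f * (pi*d^2/4) = tau * (pi*d) * x  ->  sigma_f = 4 * tau * x / d
sigma_f = 4 * 71 * 174.4 / 10.5 = 4717.1 MPa

4717.1 MPa


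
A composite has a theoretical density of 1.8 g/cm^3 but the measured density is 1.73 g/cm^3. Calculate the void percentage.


Void% = (rho_theo - rho_actual)/rho_theo * 100 = (1.8 - 1.73)/1.8 * 100 = 3.89%

3.89%


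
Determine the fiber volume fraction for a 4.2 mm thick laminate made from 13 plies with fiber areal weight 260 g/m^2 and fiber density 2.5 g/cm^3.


Vf = n * FAW / (rho_f * h * 1000) = 13 * 260 / (2.5 * 4.2 * 1000) = 0.3219

0.3219


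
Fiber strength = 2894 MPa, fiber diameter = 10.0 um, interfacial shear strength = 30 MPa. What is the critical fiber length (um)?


Lc = sigma_f * d / (2 * tau_i) = 2894 * 10.0 / (2 * 30) = 482.3 um

482.3 um


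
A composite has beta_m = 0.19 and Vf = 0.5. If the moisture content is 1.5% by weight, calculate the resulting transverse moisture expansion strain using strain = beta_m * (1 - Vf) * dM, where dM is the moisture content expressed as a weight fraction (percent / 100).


dM = 1.5/100 = 0.015
strain = beta_m * (1-Vf) * dM = 0.19 * 0.5 * 0.015 = 0.001425

0.001425


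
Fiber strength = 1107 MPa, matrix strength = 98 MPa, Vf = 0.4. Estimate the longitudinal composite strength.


sigma_1 = sigma_f*Vf + sigma_m*(1-Vf) = 1107*0.4 + 98*0.6 = 501.6 MPa

501.6 MPa


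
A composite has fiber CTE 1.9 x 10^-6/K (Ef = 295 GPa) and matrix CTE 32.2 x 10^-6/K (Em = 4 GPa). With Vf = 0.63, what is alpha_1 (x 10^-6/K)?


E1 = Ef*Vf + Em*(1-Vf) = 187.33
alpha_1 = (alpha_f*Ef*Vf + alpha_m*Em*(1-Vf))/E1 = 2.14 x 10^-6/K

2.14 x 10^-6/K


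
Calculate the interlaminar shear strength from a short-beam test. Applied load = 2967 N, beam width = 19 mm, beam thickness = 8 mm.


ILSS = 3F/(4bh) = 3*2967/(4*19*8) = 14.64 MPa

14.64 MPa


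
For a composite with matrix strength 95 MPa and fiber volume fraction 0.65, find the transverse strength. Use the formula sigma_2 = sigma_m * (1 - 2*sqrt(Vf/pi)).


factor = 1 - 2*sqrt(0.65/pi) = 0.0903
sigma_2 = 95 * 0.0903 = 8.58 MPa

8.58 MPa


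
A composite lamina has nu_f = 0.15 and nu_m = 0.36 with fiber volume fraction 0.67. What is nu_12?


nu_12 = nu_f*Vf + nu_m*(1-Vf) = 0.15*0.67 + 0.36*0.33 = 0.2193

0.2193


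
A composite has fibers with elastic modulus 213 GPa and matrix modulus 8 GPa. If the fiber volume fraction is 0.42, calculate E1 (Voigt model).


E1 = Ef*Vf + Em*(1-Vf) = 213*0.42 + 8*0.58 = 94.1 GPa

94.1 GPa


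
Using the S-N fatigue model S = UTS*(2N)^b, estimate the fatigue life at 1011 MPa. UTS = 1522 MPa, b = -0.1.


N = 0.5 * (S/UTS)^(1/b) = 0.5 * (1011/1522)^(1/-0.1) = 29.8954 cycles

29.8954 cycles


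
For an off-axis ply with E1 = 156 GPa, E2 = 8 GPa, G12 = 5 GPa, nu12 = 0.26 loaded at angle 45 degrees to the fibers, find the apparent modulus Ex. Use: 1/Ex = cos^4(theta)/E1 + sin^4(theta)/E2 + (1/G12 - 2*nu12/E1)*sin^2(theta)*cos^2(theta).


cos^4(45) = 0.25, sin^4(45) = 0.25, sin^2(45)*cos^2(45) = 0.25
1/G12 - 2*nu12/E1 = 1/5 - 2*0.26/156 = 0.196667 GPa^-1
1/Ex = 0.25/156 + 0.25/8 + 0.196667*0.25 = 0.0820192 GPa^-1
Ex = 12.19 GPa

12.19 GPa


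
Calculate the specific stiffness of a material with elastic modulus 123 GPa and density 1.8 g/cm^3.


Specific stiffness = E/rho = 123/1.8 = 68.3 GPa/(g/cm^3)

68.3 GPa/(g/cm^3)


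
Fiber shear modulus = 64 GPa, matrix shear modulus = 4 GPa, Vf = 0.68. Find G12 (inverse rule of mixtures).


1/G12 = Vf/Gf + (1-Vf)/Gm = 0.68/64 + 0.32/4
G12 = 11.03 GPa

11.03 GPa


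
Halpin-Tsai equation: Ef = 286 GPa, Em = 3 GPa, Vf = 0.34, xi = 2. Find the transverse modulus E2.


eta = (Ef/Em - 1)/(Ef/Em + xi) = (95.3333 - 1)/(95.3333 + 2) = 0.9692
E2 = Em*(1+xi*eta*Vf)/(1-eta*Vf) = 7.42 GPa

7.42 GPa


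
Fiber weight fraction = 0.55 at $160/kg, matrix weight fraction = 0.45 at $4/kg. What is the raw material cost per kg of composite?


Cost = cost_f*Wf + cost_m*Wm = 160*0.55 + 4*0.45 = $89.8/kg

$89.8/kg


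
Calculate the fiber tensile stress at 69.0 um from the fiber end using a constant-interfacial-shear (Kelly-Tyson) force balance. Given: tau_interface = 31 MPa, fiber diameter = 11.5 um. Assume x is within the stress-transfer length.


Force balance: sigma_f * (pi*d^2/4) = tau * (pi*d) * x  ->  sigma_f = 4 * tau * x / d
sigma_f = 4 * 31 * 69.0 / 11.5 = 744.0 MPa

744.0 MPa


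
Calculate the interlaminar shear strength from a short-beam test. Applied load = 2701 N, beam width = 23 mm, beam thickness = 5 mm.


ILSS = 3F/(4bh) = 3*2701/(4*23*5) = 17.62 MPa

17.62 MPa


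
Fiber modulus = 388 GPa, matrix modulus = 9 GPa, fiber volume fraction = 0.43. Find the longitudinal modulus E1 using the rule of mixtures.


E1 = Ef*Vf + Em*(1-Vf) = 388*0.43 + 9*0.57 = 171.97 GPa

171.97 GPa


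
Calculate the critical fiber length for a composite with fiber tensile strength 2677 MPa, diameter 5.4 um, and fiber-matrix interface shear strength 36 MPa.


Lc = sigma_f * d / (2 * tau_i) = 2677 * 5.4 / (2 * 36) = 200.8 um

200.8 um


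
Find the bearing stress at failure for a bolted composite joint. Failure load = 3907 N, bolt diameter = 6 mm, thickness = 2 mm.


sigma_br = F/(d*h) = 3907/(6*2) = 325.6 MPa

325.6 MPa


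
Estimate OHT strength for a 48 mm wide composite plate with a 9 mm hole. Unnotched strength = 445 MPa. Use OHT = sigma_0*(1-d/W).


OHT = sigma_0*(1-d/W) = 445*(1-9/48) = 361.6 MPa

361.6 MPa


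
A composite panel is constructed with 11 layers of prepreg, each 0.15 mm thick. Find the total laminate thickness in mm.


h = n * t_ply = 11 * 0.15 = 1.65 mm

1.65 mm


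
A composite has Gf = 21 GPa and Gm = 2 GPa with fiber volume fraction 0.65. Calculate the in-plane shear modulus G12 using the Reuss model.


1/G12 = Vf/Gf + (1-Vf)/Gm = 0.65/21 + 0.35/2
G12 = 4.86 GPa

4.86 GPa


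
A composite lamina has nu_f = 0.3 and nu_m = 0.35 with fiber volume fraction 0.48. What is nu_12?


nu_12 = nu_f*Vf + nu_m*(1-Vf) = 0.3*0.48 + 0.35*0.52 = 0.326

0.326


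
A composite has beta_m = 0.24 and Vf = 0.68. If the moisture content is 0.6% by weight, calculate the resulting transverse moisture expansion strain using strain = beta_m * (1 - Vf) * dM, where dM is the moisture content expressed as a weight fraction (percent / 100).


dM = 0.6/100 = 0.006
strain = beta_m * (1-Vf) * dM = 0.24 * 0.32 * 0.006 = 0.0004608

0.0004608


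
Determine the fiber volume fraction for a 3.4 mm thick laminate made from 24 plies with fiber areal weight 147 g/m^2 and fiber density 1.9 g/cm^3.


Vf = n * FAW / (rho_f * h * 1000) = 24 * 147 / (1.9 * 3.4 * 1000) = 0.5461

0.5461


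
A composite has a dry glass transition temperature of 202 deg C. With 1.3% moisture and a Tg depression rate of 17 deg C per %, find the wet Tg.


Tg_wet = Tg_dry - k*moisture = 202 - 17*1.3 = 179.9 deg C

179.9 deg C


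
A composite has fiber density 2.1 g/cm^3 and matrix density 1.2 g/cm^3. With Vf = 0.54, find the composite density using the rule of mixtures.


rho_c = rho_f*Vf + rho_m*(1-Vf) = 2.1*0.54 + 1.2*0.46 = 1.686 g/cm^3

1.686 g/cm^3


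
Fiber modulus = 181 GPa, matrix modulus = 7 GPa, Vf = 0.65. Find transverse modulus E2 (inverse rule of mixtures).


1/E2 = Vf/Ef + (1-Vf)/Em = 0.65/181 + 0.35/7
E2 = 18.66 GPa

18.66 GPa


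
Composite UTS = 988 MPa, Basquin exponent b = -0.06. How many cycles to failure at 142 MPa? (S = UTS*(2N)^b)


N = 0.5 * (S/UTS)^(1/b) = 0.5 * (142/988)^(1/-0.06) = 5.4968e+13 cycles

5.4968e+13 cycles


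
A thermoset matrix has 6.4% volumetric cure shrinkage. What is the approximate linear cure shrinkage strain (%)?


Linear shrinkage ≈ vol_shrink/3 = 6.4/3 = 2.133%

2.133%


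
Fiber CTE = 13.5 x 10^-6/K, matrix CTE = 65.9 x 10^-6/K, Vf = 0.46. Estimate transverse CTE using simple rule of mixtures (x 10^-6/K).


alpha_2 = alpha_f*Vf + alpha_m*(1-Vf) = 13.5*0.46 + 65.9*0.54 = 41.8 x 10^-6/K

41.8 x 10^-6/K


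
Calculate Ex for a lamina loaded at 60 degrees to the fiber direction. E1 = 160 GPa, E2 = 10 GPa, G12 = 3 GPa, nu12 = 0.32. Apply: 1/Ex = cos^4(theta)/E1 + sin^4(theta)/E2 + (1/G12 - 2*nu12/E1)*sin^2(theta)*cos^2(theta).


cos^4(60) = 0.0625, sin^4(60) = 0.5625, sin^2(60)*cos^2(60) = 0.1875
1/G12 - 2*nu12/E1 = 1/3 - 2*0.32/160 = 0.329333 GPa^-1
1/Ex = 0.0625/160 + 0.5625/10 + 0.329333*0.1875 = 0.1183906 GPa^-1
Ex = 8.45 GPa

8.45 GPa


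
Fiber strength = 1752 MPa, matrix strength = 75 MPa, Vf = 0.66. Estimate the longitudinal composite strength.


sigma_1 = sigma_f*Vf + sigma_m*(1-Vf) = 1752*0.66 + 75*0.34 = 1181.8 MPa

1181.8 MPa


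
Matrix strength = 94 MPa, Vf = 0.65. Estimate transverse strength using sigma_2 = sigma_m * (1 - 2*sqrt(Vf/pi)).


factor = 1 - 2*sqrt(0.65/pi) = 0.0903
sigma_2 = 94 * 0.0903 = 8.49 MPa

8.49 MPa


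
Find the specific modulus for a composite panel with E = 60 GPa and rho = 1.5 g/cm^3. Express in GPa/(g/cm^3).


Specific stiffness = E/rho = 60/1.5 = 40.0 GPa/(g/cm^3)

40.0 GPa/(g/cm^3)


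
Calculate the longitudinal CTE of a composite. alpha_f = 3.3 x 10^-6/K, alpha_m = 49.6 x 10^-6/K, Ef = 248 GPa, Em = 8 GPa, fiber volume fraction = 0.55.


E1 = Ef*Vf + Em*(1-Vf) = 140.0
alpha_1 = (alpha_f*Ef*Vf + alpha_m*Em*(1-Vf))/E1 = 4.49 x 10^-6/K

4.49 x 10^-6/K


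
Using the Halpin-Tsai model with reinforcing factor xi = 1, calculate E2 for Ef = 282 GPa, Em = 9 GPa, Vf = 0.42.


eta = (Ef/Em - 1)/(Ef/Em + xi) = (31.3333 - 1)/(31.3333 + 1) = 0.9381
E2 = Em*(1+xi*eta*Vf)/(1-eta*Vf) = 20.7 GPa

20.7 GPa


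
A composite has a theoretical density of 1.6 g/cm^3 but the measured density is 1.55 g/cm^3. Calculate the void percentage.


Void% = (rho_theo - rho_actual)/rho_theo * 100 = (1.6 - 1.55)/1.6 * 100 = 3.13%

3.13%


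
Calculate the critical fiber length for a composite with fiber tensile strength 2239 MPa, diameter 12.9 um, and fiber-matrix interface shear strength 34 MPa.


Lc = sigma_f * d / (2 * tau_i) = 2239 * 12.9 / (2 * 34) = 424.8 um

424.8 um


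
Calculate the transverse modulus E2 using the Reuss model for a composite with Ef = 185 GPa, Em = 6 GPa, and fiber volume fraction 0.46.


1/E2 = Vf/Ef + (1-Vf)/Em = 0.46/185 + 0.54/6
E2 = 10.81 GPa

10.81 GPa


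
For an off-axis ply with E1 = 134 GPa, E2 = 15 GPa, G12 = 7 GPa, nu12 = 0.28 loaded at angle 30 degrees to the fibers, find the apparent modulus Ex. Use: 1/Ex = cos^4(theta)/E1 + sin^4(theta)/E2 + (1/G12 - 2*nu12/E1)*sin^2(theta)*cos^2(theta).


cos^4(30) = 0.5625, sin^4(30) = 0.0625, sin^2(30)*cos^2(30) = 0.1875
1/G12 - 2*nu12/E1 = 1/7 - 2*0.28/134 = 0.138678 GPa^-1
1/Ex = 0.5625/134 + 0.0625/15 + 0.138678*0.1875 = 0.0343666 GPa^-1
Ex = 29.1 GPa

29.1 GPa
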